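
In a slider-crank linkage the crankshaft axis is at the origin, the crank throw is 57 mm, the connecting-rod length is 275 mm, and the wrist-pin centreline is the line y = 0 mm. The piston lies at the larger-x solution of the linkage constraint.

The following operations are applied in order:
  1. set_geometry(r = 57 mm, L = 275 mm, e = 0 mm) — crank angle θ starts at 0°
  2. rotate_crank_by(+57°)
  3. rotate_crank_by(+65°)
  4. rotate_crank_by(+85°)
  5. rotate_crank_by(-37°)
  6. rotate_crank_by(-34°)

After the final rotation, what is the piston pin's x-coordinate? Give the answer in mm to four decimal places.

231.1321

set_geometry: r = 57 mm, L = 275 mm, e = 0 mm; θ ← 0°
rotate_crank_by(+57°): θ ← 0° +57° = 57°
rotate_crank_by(+65°): θ ← 57° +65° = 122°
rotate_crank_by(+85°): θ ← 122° +85° = 207°
rotate_crank_by(-37°): θ ← 207° -37° = 170°
rotate_crank_by(-34°): θ ← 170° -34° = 136°
crank pin P = (r cos θ, r sin θ) = (-41.002369, 39.595527)
h = r sin θ − e = 39.595527 − 0 = 39.595527
x = r cos θ + √(L² − h²) = -41.002369 + √(75625.0 − 1567.8058) = -41.002369 + 272.134515 = 231.132146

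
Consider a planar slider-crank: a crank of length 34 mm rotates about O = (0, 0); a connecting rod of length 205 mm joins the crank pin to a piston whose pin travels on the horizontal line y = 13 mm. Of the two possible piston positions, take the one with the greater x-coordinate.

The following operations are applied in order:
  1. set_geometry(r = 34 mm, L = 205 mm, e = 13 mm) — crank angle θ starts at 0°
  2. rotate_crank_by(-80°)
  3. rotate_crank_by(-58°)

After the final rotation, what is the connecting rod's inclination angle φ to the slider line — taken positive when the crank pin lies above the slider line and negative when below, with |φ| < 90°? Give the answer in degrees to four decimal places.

set_geometry: r = 34 mm, L = 205 mm, e = 13 mm; θ ← 0°
rotate_crank_by(-80°): θ ← 0° -80° = -80°
rotate_crank_by(-58°): θ ← -80° -58° = -138°
crank pin P = (r cos θ, r sin θ) = (-25.266924, -22.750441)
h = r sin θ − e = -22.750441 − 13 = -35.750441
sin φ = h / L = -35.750441 / 205 = -0.17439239
φ = arcsin(-0.17439239) = -10.043301°

-10.0433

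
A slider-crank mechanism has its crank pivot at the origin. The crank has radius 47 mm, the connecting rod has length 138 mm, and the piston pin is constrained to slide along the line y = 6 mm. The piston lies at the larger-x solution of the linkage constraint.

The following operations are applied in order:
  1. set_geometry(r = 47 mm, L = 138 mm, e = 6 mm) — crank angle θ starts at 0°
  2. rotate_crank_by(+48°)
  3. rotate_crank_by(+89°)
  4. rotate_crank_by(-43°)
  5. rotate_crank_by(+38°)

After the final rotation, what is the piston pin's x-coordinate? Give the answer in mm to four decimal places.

set_geometry: r = 47 mm, L = 138 mm, e = 6 mm; θ ← 0°
rotate_crank_by(+48°): θ ← 0° +48° = 48°
rotate_crank_by(+89°): θ ← 48° +89° = 137°
rotate_crank_by(-43°): θ ← 137° -43° = 94°
rotate_crank_by(+38°): θ ← 94° +38° = 132°
crank pin P = (r cos θ, r sin θ) = (-31.449138, 34.927807)
h = r sin θ − e = 34.927807 − 6 = 28.927807
x = r cos θ + √(L² − h²) = -31.449138 + √(19044.0 − 836.8180) = -31.449138 + 134.933991 = 103.484853

103.4849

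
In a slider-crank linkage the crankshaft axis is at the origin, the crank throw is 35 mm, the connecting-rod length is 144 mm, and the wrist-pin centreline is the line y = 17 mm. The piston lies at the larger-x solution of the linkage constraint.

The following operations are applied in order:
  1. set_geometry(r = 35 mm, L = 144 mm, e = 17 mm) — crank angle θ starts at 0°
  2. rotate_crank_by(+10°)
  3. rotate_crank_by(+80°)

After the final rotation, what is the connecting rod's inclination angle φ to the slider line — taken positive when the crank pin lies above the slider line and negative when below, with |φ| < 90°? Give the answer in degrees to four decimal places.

7.1808

set_geometry: r = 35 mm, L = 144 mm, e = 17 mm; θ ← 0°
rotate_crank_by(+10°): θ ← 0° +10° = 10°
rotate_crank_by(+80°): θ ← 10° +80° = 90°
crank pin P = (r cos θ, r sin θ) = (0.000000, 35.000000)
h = r sin θ − e = 35.000000 − 17 = 18.000000
sin φ = h / L = 18.000000 / 144 = 0.12500000
φ = arcsin(0.12500000) = 7.180756°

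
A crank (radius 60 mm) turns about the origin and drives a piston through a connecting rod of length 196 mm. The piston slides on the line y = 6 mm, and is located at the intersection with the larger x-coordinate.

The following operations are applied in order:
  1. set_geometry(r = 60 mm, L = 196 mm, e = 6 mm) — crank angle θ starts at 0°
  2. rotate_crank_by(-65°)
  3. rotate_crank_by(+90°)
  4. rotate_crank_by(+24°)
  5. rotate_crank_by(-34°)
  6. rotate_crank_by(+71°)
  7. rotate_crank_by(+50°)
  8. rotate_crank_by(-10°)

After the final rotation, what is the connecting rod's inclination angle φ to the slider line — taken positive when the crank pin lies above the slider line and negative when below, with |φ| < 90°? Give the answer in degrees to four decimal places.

12.5356

set_geometry: r = 60 mm, L = 196 mm, e = 6 mm; θ ← 0°
rotate_crank_by(-65°): θ ← 0° -65° = -65°
rotate_crank_by(+90°): θ ← -65° +90° = 25°
rotate_crank_by(+24°): θ ← 25° +24° = 49°
rotate_crank_by(-34°): θ ← 49° -34° = 15°
rotate_crank_by(+71°): θ ← 15° +71° = 86°
rotate_crank_by(+50°): θ ← 86° +50° = 136°
rotate_crank_by(-10°): θ ← 136° -10° = 126°
crank pin P = (r cos θ, r sin θ) = (-35.267115, 48.541020)
h = r sin θ − e = 48.541020 − 6 = 42.541020
sin φ = h / L = 42.541020 / 196 = 0.21704602
φ = arcsin(0.21704602) = 12.535590°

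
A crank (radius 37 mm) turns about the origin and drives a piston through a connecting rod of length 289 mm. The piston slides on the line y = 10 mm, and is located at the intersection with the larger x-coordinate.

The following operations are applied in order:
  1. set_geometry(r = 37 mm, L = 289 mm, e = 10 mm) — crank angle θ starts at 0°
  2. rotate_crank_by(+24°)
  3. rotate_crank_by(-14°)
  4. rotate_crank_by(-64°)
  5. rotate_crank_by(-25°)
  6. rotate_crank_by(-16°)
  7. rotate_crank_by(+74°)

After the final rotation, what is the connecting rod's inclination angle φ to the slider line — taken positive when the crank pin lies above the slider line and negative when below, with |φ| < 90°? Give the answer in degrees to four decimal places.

-4.6163

set_geometry: r = 37 mm, L = 289 mm, e = 10 mm; θ ← 0°
rotate_crank_by(+24°): θ ← 0° +24° = 24°
rotate_crank_by(-14°): θ ← 24° -14° = 10°
rotate_crank_by(-64°): θ ← 10° -64° = -54°
rotate_crank_by(-25°): θ ← -54° -25° = -79°
rotate_crank_by(-16°): θ ← -79° -16° = -95°
rotate_crank_by(+74°): θ ← -95° +74° = -21°
crank pin P = (r cos θ, r sin θ) = (34.542476, -13.259614)
h = r sin θ − e = -13.259614 − 10 = -23.259614
sin φ = h / L = -23.259614 / 289 = -0.08048309
φ = arcsin(-0.08048309) = -4.616335°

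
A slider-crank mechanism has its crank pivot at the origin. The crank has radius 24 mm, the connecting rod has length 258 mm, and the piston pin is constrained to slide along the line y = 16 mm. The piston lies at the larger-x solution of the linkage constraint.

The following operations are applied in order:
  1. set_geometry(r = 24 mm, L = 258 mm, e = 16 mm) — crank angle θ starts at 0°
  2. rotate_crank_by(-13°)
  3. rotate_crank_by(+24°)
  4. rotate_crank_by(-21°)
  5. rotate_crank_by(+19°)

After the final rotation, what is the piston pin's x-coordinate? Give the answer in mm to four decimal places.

281.4137

set_geometry: r = 24 mm, L = 258 mm, e = 16 mm; θ ← 0°
rotate_crank_by(-13°): θ ← 0° -13° = -13°
rotate_crank_by(+24°): θ ← -13° +24° = 11°
rotate_crank_by(-21°): θ ← 11° -21° = -10°
rotate_crank_by(+19°): θ ← -10° +19° = 9°
crank pin P = (r cos θ, r sin θ) = (23.704520, 3.754427)
h = r sin θ − e = 3.754427 − 16 = -12.245573
x = r cos θ + √(L² − h²) = 23.704520 + √(66564.0 − 149.9541) = 23.704520 + 257.709228 = 281.413748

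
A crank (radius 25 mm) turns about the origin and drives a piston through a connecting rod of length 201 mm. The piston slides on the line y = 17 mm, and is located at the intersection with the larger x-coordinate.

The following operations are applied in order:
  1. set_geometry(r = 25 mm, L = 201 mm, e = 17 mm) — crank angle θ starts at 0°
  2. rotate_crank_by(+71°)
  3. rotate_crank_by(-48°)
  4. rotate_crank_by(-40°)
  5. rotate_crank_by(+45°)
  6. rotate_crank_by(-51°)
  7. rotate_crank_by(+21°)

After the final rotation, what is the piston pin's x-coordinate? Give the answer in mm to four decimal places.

225.1886

set_geometry: r = 25 mm, L = 201 mm, e = 17 mm; θ ← 0°
rotate_crank_by(+71°): θ ← 0° +71° = 71°
rotate_crank_by(-48°): θ ← 71° -48° = 23°
rotate_crank_by(-40°): θ ← 23° -40° = -17°
rotate_crank_by(+45°): θ ← -17° +45° = 28°
rotate_crank_by(-51°): θ ← 28° -51° = -23°
rotate_crank_by(+21°): θ ← -23° +21° = -2°
crank pin P = (r cos θ, r sin θ) = (24.984771, -0.872487)
h = r sin θ − e = -0.872487 − 17 = -17.872487
x = r cos θ + √(L² − h²) = 24.984771 + √(40401.0 − 319.4258) = 24.984771 + 200.203832 = 225.188602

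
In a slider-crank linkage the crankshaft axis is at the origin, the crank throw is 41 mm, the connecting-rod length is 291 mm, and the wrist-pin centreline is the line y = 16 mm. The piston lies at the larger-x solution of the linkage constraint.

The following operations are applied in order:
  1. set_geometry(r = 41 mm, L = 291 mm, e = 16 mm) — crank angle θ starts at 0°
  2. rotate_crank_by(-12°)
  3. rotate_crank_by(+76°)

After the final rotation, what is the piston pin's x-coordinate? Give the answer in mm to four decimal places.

308.2253

set_geometry: r = 41 mm, L = 291 mm, e = 16 mm; θ ← 0°
rotate_crank_by(-12°): θ ← 0° -12° = -12°
rotate_crank_by(+76°): θ ← -12° +76° = 64°
crank pin P = (r cos θ, r sin θ) = (17.973217, 36.850556)
h = r sin θ − e = 36.850556 − 16 = 20.850556
x = r cos θ + √(L² − h²) = 17.973217 + √(84681.0 − 434.7457) = 17.973217 + 290.252053 = 308.225270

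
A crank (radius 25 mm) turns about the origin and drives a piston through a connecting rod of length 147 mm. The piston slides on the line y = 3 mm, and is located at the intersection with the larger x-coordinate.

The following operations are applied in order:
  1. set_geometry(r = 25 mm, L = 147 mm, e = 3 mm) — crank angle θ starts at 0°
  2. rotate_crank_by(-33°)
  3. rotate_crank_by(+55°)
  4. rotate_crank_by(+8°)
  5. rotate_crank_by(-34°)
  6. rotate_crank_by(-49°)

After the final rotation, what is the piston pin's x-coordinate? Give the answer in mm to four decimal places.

160.2403

set_geometry: r = 25 mm, L = 147 mm, e = 3 mm; θ ← 0°
rotate_crank_by(-33°): θ ← 0° -33° = -33°
rotate_crank_by(+55°): θ ← -33° +55° = 22°
rotate_crank_by(+8°): θ ← 22° +8° = 30°
rotate_crank_by(-34°): θ ← 30° -34° = -4°
rotate_crank_by(-49°): θ ← -4° -49° = -53°
crank pin P = (r cos θ, r sin θ) = (15.045376, -19.965888)
h = r sin θ − e = -19.965888 − 3 = -22.965888
x = r cos θ + √(L² − h²) = 15.045376 + √(21609.0 − 527.4320) = 15.045376 + 145.194931 = 160.240307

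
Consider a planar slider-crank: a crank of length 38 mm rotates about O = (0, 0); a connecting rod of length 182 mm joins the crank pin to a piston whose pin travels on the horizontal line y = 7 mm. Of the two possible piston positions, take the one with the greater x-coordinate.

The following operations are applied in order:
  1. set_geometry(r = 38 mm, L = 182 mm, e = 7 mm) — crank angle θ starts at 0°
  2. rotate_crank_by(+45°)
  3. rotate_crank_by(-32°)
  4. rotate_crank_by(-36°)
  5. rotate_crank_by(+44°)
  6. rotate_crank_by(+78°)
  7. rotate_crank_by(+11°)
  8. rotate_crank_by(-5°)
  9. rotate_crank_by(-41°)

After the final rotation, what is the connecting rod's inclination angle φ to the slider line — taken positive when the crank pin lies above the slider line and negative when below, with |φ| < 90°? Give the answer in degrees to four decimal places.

8.5805

set_geometry: r = 38 mm, L = 182 mm, e = 7 mm; θ ← 0°
rotate_crank_by(+45°): θ ← 0° +45° = 45°
rotate_crank_by(-32°): θ ← 45° -32° = 13°
rotate_crank_by(-36°): θ ← 13° -36° = -23°
rotate_crank_by(+44°): θ ← -23° +44° = 21°
rotate_crank_by(+78°): θ ← 21° +78° = 99°
rotate_crank_by(+11°): θ ← 99° +11° = 110°
rotate_crank_by(-5°): θ ← 110° -5° = 105°
rotate_crank_by(-41°): θ ← 105° -41° = 64°
crank pin P = (r cos θ, r sin θ) = (16.658104, 34.154174)
h = r sin θ − e = 34.154174 − 7 = 27.154174
sin φ = h / L = 27.154174 / 182 = 0.14919876
φ = arcsin(0.14919876) = 8.580496°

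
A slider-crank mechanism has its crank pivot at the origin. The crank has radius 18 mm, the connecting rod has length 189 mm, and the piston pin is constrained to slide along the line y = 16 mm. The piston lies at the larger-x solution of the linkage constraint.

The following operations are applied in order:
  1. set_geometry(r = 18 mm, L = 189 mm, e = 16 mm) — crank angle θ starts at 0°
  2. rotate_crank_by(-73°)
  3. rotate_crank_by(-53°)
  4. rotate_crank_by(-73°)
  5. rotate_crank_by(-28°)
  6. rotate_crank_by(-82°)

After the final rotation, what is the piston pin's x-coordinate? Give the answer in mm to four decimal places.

200.3171

set_geometry: r = 18 mm, L = 189 mm, e = 16 mm; θ ← 0°
rotate_crank_by(-73°): θ ← 0° -73° = -73°
rotate_crank_by(-53°): θ ← -73° -53° = -126°
rotate_crank_by(-73°): θ ← -126° -73° = -199°
rotate_crank_by(-28°): θ ← -199° -28° = -227°
rotate_crank_by(-82°): θ ← -227° -82° = -309°
crank pin P = (r cos θ, r sin θ) = (11.327767, 13.988627)
h = r sin θ − e = 13.988627 − 16 = -2.011373
x = r cos θ + √(L² − h²) = 11.327767 + √(35721.0 − 4.0456) = 11.327767 + 188.989297 = 200.317064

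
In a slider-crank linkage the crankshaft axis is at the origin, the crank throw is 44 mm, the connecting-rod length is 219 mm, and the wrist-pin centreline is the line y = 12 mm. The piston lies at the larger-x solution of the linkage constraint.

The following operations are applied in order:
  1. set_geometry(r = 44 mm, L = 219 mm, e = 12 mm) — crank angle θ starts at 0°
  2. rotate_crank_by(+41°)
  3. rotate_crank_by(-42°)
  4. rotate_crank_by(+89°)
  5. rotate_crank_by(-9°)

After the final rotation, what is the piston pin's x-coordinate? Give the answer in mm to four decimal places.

225.1629

set_geometry: r = 44 mm, L = 219 mm, e = 12 mm; θ ← 0°
rotate_crank_by(+41°): θ ← 0° +41° = 41°
rotate_crank_by(-42°): θ ← 41° -42° = -1°
rotate_crank_by(+89°): θ ← -1° +89° = 88°
rotate_crank_by(-9°): θ ← 88° -9° = 79°
crank pin P = (r cos θ, r sin θ) = (8.395596, 43.191596)
h = r sin θ − e = 43.191596 − 12 = 31.191596
x = r cos θ + √(L² − h²) = 8.395596 + √(47961.0 − 972.9157) = 8.395596 + 216.767351 = 225.162947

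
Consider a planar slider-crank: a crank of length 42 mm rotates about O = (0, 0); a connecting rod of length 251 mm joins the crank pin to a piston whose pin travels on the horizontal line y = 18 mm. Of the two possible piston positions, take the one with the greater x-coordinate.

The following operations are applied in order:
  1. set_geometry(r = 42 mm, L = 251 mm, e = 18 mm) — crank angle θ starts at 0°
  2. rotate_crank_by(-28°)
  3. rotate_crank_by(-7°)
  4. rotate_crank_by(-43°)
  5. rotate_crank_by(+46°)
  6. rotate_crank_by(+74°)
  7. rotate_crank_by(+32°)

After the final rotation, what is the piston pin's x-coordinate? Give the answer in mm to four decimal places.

261.5777

set_geometry: r = 42 mm, L = 251 mm, e = 18 mm; θ ← 0°
rotate_crank_by(-28°): θ ← 0° -28° = -28°
rotate_crank_by(-7°): θ ← -28° -7° = -35°
rotate_crank_by(-43°): θ ← -35° -43° = -78°
rotate_crank_by(+46°): θ ← -78° +46° = -32°
rotate_crank_by(+74°): θ ← -32° +74° = 42°
rotate_crank_by(+32°): θ ← 42° +32° = 74°
crank pin P = (r cos θ, r sin θ) = (11.576769, 40.372991)
h = r sin θ − e = 40.372991 − 18 = 22.372991
x = r cos θ + √(L² − h²) = 11.576769 + √(63001.0 − 500.5507) = 11.576769 + 250.000899 = 261.577667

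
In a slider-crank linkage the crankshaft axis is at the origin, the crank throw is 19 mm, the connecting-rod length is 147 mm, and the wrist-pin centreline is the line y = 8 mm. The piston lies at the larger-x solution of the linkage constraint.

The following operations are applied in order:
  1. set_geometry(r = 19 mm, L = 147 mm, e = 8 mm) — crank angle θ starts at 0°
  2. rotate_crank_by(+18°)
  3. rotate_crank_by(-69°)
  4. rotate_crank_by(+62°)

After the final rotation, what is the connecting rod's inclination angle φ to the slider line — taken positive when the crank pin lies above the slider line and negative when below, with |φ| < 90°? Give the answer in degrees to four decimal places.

set_geometry: r = 19 mm, L = 147 mm, e = 8 mm; θ ← 0°
rotate_crank_by(+18°): θ ← 0° +18° = 18°
rotate_crank_by(-69°): θ ← 18° -69° = -51°
rotate_crank_by(+62°): θ ← -51° +62° = 11°
crank pin P = (r cos θ, r sin θ) = (18.650916, 3.625371)
h = r sin θ − e = 3.625371 − 8 = -4.374629
sin φ = h / L = -4.374629 / 147 = -0.02975938
φ = arcsin(-0.02975938) = -1.705339°

-1.7053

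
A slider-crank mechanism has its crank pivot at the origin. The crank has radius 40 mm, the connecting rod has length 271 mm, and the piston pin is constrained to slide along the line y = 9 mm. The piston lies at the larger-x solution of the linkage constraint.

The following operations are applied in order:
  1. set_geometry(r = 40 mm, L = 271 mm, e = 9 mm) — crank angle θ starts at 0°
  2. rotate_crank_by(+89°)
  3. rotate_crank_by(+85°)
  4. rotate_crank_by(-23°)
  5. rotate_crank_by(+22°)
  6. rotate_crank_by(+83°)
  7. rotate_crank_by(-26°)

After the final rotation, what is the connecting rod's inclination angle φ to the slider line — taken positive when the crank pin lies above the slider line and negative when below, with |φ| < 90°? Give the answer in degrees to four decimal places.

set_geometry: r = 40 mm, L = 271 mm, e = 9 mm; θ ← 0°
rotate_crank_by(+89°): θ ← 0° +89° = 89°
rotate_crank_by(+85°): θ ← 89° +85° = 174°
rotate_crank_by(-23°): θ ← 174° -23° = 151°
rotate_crank_by(+22°): θ ← 151° +22° = 173°
rotate_crank_by(+83°): θ ← 173° +83° = 256°
rotate_crank_by(-26°): θ ← 256° -26° = 230°
crank pin P = (r cos θ, r sin θ) = (-25.711504, -30.641778)
h = r sin θ − e = -30.641778 − 9 = -39.641778
sin φ = h / L = -39.641778 / 271 = -0.14627962
φ = arcsin(-0.14627962) = -8.411386°

-8.4114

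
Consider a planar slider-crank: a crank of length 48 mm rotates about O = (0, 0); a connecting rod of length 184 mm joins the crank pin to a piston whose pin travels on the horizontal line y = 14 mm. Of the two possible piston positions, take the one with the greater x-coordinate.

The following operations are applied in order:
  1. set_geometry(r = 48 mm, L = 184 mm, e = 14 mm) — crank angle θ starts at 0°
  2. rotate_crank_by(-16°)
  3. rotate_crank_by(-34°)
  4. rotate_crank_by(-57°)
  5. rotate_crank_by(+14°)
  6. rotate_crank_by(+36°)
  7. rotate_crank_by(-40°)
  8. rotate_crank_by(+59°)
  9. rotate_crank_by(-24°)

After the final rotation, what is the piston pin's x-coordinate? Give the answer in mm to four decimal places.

197.6835

set_geometry: r = 48 mm, L = 184 mm, e = 14 mm; θ ← 0°
rotate_crank_by(-16°): θ ← 0° -16° = -16°
rotate_crank_by(-34°): θ ← -16° -34° = -50°
rotate_crank_by(-57°): θ ← -50° -57° = -107°
rotate_crank_by(+14°): θ ← -107° +14° = -93°
rotate_crank_by(+36°): θ ← -93° +36° = -57°
rotate_crank_by(-40°): θ ← -57° -40° = -97°
rotate_crank_by(+59°): θ ← -97° +59° = -38°
rotate_crank_by(-24°): θ ← -38° -24° = -62°
crank pin P = (r cos θ, r sin θ) = (22.534635, -42.381484)
h = r sin θ − e = -42.381484 − 14 = -56.381484
x = r cos θ + √(L² − h²) = 22.534635 + √(33856.0 − 3178.8718) = 22.534635 + 175.148874 = 197.683509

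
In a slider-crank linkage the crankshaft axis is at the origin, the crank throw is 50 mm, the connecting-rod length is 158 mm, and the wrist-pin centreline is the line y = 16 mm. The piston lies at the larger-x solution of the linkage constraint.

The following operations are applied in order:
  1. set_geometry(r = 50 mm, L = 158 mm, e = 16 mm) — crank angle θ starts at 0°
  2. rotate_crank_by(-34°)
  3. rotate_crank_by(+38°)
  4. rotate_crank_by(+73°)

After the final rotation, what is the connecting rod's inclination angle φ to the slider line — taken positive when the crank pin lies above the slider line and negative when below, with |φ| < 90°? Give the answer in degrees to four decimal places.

set_geometry: r = 50 mm, L = 158 mm, e = 16 mm; θ ← 0°
rotate_crank_by(-34°): θ ← 0° -34° = -34°
rotate_crank_by(+38°): θ ← -34° +38° = 4°
rotate_crank_by(+73°): θ ← 4° +73° = 77°
crank pin P = (r cos θ, r sin θ) = (11.247553, 48.718503)
h = r sin θ − e = 48.718503 − 16 = 32.718503
sin φ = h / L = 32.718503 / 158 = 0.20707913
φ = arcsin(0.20707913) = 11.951237°

11.9512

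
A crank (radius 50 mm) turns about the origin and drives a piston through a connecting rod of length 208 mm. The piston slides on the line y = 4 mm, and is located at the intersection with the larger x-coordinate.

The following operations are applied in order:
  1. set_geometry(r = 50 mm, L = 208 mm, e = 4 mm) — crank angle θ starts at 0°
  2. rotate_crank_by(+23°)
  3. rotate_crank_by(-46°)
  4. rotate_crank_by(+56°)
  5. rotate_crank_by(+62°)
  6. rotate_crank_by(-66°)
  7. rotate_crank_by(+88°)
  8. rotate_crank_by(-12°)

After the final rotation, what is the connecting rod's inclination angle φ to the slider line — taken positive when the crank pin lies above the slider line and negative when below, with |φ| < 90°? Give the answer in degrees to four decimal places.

12.2960

set_geometry: r = 50 mm, L = 208 mm, e = 4 mm; θ ← 0°
rotate_crank_by(+23°): θ ← 0° +23° = 23°
rotate_crank_by(-46°): θ ← 23° -46° = -23°
rotate_crank_by(+56°): θ ← -23° +56° = 33°
rotate_crank_by(+62°): θ ← 33° +62° = 95°
rotate_crank_by(-66°): θ ← 95° -66° = 29°
rotate_crank_by(+88°): θ ← 29° +88° = 117°
rotate_crank_by(-12°): θ ← 117° -12° = 105°
crank pin P = (r cos θ, r sin θ) = (-12.940952, 48.296291)
h = r sin θ − e = 48.296291 − 4 = 44.296291
sin φ = h / L = 44.296291 / 208 = 0.21296294
φ = arcsin(0.21296294) = 12.296045°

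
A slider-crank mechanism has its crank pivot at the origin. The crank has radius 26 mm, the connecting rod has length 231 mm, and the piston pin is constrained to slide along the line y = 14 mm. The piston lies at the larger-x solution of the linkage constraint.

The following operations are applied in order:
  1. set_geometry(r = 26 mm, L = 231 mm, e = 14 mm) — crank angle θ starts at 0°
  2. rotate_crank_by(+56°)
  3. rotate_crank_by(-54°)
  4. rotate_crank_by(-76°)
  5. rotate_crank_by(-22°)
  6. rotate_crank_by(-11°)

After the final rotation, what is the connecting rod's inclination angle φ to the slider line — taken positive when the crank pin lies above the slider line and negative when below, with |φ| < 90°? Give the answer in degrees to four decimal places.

set_geometry: r = 26 mm, L = 231 mm, e = 14 mm; θ ← 0°
rotate_crank_by(+56°): θ ← 0° +56° = 56°
rotate_crank_by(-54°): θ ← 56° -54° = 2°
rotate_crank_by(-76°): θ ← 2° -76° = -74°
rotate_crank_by(-22°): θ ← -74° -22° = -96°
rotate_crank_by(-11°): θ ← -96° -11° = -107°
crank pin P = (r cos θ, r sin θ) = (-7.601664, -24.863924)
h = r sin θ − e = -24.863924 − 14 = -38.863924
sin φ = h / L = -38.863924 / 231 = -0.16824209
φ = arcsin(-0.16824209) = -9.685626°

-9.6856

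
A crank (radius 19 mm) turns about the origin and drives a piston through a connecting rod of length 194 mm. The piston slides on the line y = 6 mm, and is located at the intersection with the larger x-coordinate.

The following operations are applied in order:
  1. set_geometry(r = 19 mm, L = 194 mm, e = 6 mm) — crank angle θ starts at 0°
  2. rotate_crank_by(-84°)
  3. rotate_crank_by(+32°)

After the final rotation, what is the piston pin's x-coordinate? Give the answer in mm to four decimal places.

set_geometry: r = 19 mm, L = 194 mm, e = 6 mm; θ ← 0°
rotate_crank_by(-84°): θ ← 0° -84° = -84°
rotate_crank_by(+32°): θ ← -84° +32° = -52°
crank pin P = (r cos θ, r sin θ) = (11.697568, -14.972204)
h = r sin θ − e = -14.972204 − 6 = -20.972204
x = r cos θ + √(L² − h²) = 11.697568 + √(37636.0 − 439.8334) = 11.697568 + 192.863077 = 204.560645

204.5606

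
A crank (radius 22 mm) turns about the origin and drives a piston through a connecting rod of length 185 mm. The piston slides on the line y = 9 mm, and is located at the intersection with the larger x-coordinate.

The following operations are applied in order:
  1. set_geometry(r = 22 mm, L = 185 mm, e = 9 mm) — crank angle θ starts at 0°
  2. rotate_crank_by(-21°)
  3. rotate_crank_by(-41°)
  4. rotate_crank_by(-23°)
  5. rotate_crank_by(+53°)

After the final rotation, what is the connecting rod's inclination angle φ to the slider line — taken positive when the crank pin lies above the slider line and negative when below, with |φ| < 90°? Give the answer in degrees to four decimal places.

set_geometry: r = 22 mm, L = 185 mm, e = 9 mm; θ ← 0°
rotate_crank_by(-21°): θ ← 0° -21° = -21°
rotate_crank_by(-41°): θ ← -21° -41° = -62°
rotate_crank_by(-23°): θ ← -62° -23° = -85°
rotate_crank_by(+53°): θ ← -85° +53° = -32°
crank pin P = (r cos θ, r sin θ) = (18.657058, -11.658224)
h = r sin θ − e = -11.658224 − 9 = -20.658224
sin φ = h / L = -20.658224 / 185 = -0.11166607
φ = arcsin(-0.11166607) = -6.411366°

-6.4114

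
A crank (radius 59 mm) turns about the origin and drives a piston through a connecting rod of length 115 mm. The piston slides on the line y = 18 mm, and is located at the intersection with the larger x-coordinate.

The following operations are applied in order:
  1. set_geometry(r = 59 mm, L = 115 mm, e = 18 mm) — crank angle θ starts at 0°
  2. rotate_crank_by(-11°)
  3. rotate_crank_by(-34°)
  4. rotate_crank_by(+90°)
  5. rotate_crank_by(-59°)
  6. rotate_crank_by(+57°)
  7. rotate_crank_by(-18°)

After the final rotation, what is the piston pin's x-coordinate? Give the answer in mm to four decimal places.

168.2629

set_geometry: r = 59 mm, L = 115 mm, e = 18 mm; θ ← 0°
rotate_crank_by(-11°): θ ← 0° -11° = -11°
rotate_crank_by(-34°): θ ← -11° -34° = -45°
rotate_crank_by(+90°): θ ← -45° +90° = 45°
rotate_crank_by(-59°): θ ← 45° -59° = -14°
rotate_crank_by(+57°): θ ← -14° +57° = 43°
rotate_crank_by(-18°): θ ← 43° -18° = 25°
crank pin P = (r cos θ, r sin θ) = (53.472159, 24.934477)
h = r sin θ − e = 24.934477 − 18 = 6.934477
x = r cos θ + √(L² − h²) = 53.472159 + √(13225.0 − 48.0870) = 53.472159 + 114.790736 = 168.262895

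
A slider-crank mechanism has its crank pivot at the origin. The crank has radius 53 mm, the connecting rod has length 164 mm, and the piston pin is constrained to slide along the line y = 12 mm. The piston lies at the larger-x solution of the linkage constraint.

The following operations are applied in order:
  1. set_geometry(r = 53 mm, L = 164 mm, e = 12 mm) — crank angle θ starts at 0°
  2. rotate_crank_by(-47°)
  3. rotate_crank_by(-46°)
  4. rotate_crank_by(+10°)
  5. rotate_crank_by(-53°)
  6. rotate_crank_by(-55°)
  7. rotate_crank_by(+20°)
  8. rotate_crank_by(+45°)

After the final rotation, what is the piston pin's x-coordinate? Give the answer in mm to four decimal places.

123.3932

set_geometry: r = 53 mm, L = 164 mm, e = 12 mm; θ ← 0°
rotate_crank_by(-47°): θ ← 0° -47° = -47°
rotate_crank_by(-46°): θ ← -47° -46° = -93°
rotate_crank_by(+10°): θ ← -93° +10° = -83°
rotate_crank_by(-53°): θ ← -83° -53° = -136°
rotate_crank_by(-55°): θ ← -136° -55° = -191°
rotate_crank_by(+20°): θ ← -191° +20° = -171°
rotate_crank_by(+45°): θ ← -171° +45° = -126°
crank pin P = (r cos θ, r sin θ) = (-31.152618, -42.877901)
h = r sin θ − e = -42.877901 − 12 = -54.877901
x = r cos θ + √(L² − h²) = -31.152618 + √(26896.0 − 3011.5840) = -31.152618 + 154.545838 = 123.393220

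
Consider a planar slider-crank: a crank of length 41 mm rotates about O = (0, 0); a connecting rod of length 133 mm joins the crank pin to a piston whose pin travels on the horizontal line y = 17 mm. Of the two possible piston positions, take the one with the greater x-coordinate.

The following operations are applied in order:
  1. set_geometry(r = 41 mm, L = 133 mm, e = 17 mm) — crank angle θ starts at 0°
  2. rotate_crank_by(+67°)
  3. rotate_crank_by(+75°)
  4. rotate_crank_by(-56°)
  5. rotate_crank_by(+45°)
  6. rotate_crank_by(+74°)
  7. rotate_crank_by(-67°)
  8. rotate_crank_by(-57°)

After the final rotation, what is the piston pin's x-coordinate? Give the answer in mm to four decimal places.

set_geometry: r = 41 mm, L = 133 mm, e = 17 mm; θ ← 0°
rotate_crank_by(+67°): θ ← 0° +67° = 67°
rotate_crank_by(+75°): θ ← 67° +75° = 142°
rotate_crank_by(-56°): θ ← 142° -56° = 86°
rotate_crank_by(+45°): θ ← 86° +45° = 131°
rotate_crank_by(+74°): θ ← 131° +74° = 205°
rotate_crank_by(-67°): θ ← 205° -67° = 138°
rotate_crank_by(-57°): θ ← 138° -57° = 81°
crank pin P = (r cos θ, r sin θ) = (6.413813, 40.495222)
h = r sin θ − e = 40.495222 − 17 = 23.495222
x = r cos θ + √(L² − h²) = 6.413813 + √(17689.0 − 552.0255) = 6.413813 + 130.908268 = 137.322081

137.3221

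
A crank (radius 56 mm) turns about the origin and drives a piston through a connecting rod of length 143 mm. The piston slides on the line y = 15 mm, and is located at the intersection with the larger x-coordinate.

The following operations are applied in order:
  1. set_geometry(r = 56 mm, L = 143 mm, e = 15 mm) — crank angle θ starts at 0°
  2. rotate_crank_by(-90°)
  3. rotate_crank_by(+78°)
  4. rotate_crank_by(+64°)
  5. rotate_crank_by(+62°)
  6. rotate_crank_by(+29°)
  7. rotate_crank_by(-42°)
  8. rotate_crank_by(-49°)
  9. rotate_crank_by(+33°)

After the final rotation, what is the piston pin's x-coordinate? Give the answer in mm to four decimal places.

141.9407

set_geometry: r = 56 mm, L = 143 mm, e = 15 mm; θ ← 0°
rotate_crank_by(-90°): θ ← 0° -90° = -90°
rotate_crank_by(+78°): θ ← -90° +78° = -12°
rotate_crank_by(+64°): θ ← -12° +64° = 52°
rotate_crank_by(+62°): θ ← 52° +62° = 114°
rotate_crank_by(+29°): θ ← 114° +29° = 143°
rotate_crank_by(-42°): θ ← 143° -42° = 101°
rotate_crank_by(-49°): θ ← 101° -49° = 52°
rotate_crank_by(+33°): θ ← 52° +33° = 85°
crank pin P = (r cos θ, r sin θ) = (4.880722, 55.786903)
h = r sin θ − e = 55.786903 − 15 = 40.786903
x = r cos θ + √(L² − h²) = 4.880722 + √(20449.0 − 1663.5715) = 4.880722 + 137.059945 = 141.940667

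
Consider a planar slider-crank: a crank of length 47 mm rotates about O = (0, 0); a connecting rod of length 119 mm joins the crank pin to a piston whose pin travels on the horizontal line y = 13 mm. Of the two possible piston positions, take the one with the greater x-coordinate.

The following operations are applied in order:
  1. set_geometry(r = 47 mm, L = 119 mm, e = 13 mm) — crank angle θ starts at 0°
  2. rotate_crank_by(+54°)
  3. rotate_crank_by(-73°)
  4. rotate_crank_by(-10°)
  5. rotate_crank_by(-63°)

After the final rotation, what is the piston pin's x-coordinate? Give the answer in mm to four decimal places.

101.1432

set_geometry: r = 47 mm, L = 119 mm, e = 13 mm; θ ← 0°
rotate_crank_by(+54°): θ ← 0° +54° = 54°
rotate_crank_by(-73°): θ ← 54° -73° = -19°
rotate_crank_by(-10°): θ ← -19° -10° = -29°
rotate_crank_by(-63°): θ ← -29° -63° = -92°
crank pin P = (r cos θ, r sin θ) = (-1.640276, -46.971369)
h = r sin θ − e = -46.971369 − 13 = -59.971369
x = r cos θ + √(L² − h²) = -1.640276 + √(14161.0 − 3596.5651) = -1.640276 + 102.783437 = 101.143161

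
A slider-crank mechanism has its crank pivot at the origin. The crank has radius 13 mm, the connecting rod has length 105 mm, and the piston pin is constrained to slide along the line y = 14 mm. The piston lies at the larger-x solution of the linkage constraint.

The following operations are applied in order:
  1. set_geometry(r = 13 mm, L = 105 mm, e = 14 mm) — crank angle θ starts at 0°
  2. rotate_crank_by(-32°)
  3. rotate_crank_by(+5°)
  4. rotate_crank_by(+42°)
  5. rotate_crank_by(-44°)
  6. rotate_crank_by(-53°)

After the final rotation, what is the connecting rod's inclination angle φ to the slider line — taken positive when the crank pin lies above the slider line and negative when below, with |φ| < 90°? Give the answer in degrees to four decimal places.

-14.8292

set_geometry: r = 13 mm, L = 105 mm, e = 14 mm; θ ← 0°
rotate_crank_by(-32°): θ ← 0° -32° = -32°
rotate_crank_by(+5°): θ ← -32° +5° = -27°
rotate_crank_by(+42°): θ ← -27° +42° = 15°
rotate_crank_by(-44°): θ ← 15° -44° = -29°
rotate_crank_by(-53°): θ ← -29° -53° = -82°
crank pin P = (r cos θ, r sin θ) = (1.809250, -12.873485)
h = r sin θ − e = -12.873485 − 14 = -26.873485
sin φ = h / L = -26.873485 / 105 = -0.25593795
φ = arcsin(-0.25593795) = -14.829170°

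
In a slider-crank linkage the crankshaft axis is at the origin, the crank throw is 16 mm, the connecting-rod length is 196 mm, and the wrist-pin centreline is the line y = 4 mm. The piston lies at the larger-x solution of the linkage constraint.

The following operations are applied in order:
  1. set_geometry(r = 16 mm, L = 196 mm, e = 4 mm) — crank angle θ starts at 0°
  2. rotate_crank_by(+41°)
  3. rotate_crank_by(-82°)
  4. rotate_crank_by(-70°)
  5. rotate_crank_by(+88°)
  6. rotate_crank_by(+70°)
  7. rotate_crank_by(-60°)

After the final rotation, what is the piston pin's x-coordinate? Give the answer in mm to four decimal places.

211.4425

set_geometry: r = 16 mm, L = 196 mm, e = 4 mm; θ ← 0°
rotate_crank_by(+41°): θ ← 0° +41° = 41°
rotate_crank_by(-82°): θ ← 41° -82° = -41°
rotate_crank_by(-70°): θ ← -41° -70° = -111°
rotate_crank_by(+88°): θ ← -111° +88° = -23°
rotate_crank_by(+70°): θ ← -23° +70° = 47°
rotate_crank_by(-60°): θ ← 47° -60° = -13°
crank pin P = (r cos θ, r sin θ) = (15.589921, -3.599217)
h = r sin θ − e = -3.599217 − 4 = -7.599217
x = r cos θ + √(L² − h²) = 15.589921 + √(38416.0 − 57.7481) = 15.589921 + 195.852628 = 211.442549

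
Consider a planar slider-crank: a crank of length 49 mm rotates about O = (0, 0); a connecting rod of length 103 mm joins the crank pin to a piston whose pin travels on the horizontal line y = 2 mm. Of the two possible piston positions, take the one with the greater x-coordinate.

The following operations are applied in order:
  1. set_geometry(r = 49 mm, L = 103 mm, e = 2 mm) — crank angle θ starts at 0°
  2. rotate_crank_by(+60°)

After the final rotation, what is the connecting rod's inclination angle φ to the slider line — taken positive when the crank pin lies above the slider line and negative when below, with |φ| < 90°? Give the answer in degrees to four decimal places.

set_geometry: r = 49 mm, L = 103 mm, e = 2 mm; θ ← 0°
rotate_crank_by(+60°): θ ← 0° +60° = 60°
crank pin P = (r cos θ, r sin θ) = (24.500000, 42.435245)
h = r sin θ − e = 42.435245 − 2 = 40.435245
sin φ = h / L = 40.435245 / 103 = 0.39257519
φ = arcsin(0.39257519) = 23.114831°

23.1148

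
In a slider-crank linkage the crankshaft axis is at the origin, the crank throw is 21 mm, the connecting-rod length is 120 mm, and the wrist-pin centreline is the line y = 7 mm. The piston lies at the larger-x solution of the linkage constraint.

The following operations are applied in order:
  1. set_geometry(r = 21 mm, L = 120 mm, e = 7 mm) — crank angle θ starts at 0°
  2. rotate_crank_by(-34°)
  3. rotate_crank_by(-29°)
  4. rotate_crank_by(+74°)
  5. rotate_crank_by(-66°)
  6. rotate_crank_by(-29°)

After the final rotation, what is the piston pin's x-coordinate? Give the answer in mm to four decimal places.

118.9103

set_geometry: r = 21 mm, L = 120 mm, e = 7 mm; θ ← 0°
rotate_crank_by(-34°): θ ← 0° -34° = -34°
rotate_crank_by(-29°): θ ← -34° -29° = -63°
rotate_crank_by(+74°): θ ← -63° +74° = 11°
rotate_crank_by(-66°): θ ← 11° -66° = -55°
rotate_crank_by(-29°): θ ← -55° -29° = -84°
crank pin P = (r cos θ, r sin θ) = (2.195098, -20.884960)
h = r sin θ − e = -20.884960 − 7 = -27.884960
x = r cos θ + √(L² − h²) = 2.195098 + √(14400.0 − 777.5710) = 2.195098 + 116.715162 = 118.910260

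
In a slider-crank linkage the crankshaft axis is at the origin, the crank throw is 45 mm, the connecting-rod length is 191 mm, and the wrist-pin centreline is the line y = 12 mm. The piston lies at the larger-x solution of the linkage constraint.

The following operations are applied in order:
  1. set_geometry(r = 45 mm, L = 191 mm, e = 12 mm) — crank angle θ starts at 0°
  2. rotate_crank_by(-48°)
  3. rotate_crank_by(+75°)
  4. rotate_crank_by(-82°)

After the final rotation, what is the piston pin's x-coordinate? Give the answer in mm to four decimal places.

210.4552

set_geometry: r = 45 mm, L = 191 mm, e = 12 mm; θ ← 0°
rotate_crank_by(-48°): θ ← 0° -48° = -48°
rotate_crank_by(+75°): θ ← -48° +75° = 27°
rotate_crank_by(-82°): θ ← 27° -82° = -55°
crank pin P = (r cos θ, r sin θ) = (25.810940, -36.861842)
h = r sin θ − e = -36.861842 − 12 = -48.861842
x = r cos θ + √(L² − h²) = 25.810940 + √(36481.0 − 2387.4796) = 25.810940 + 184.644308 = 210.455247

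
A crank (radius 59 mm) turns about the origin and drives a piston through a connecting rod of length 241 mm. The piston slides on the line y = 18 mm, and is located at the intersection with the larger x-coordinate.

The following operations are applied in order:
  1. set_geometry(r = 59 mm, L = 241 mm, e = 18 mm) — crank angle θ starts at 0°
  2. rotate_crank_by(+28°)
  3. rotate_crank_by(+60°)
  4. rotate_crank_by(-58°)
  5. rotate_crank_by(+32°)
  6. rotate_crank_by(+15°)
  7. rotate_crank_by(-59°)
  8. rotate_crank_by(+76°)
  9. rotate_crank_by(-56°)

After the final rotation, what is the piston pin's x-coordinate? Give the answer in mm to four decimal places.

286.7950

set_geometry: r = 59 mm, L = 241 mm, e = 18 mm; θ ← 0°
rotate_crank_by(+28°): θ ← 0° +28° = 28°
rotate_crank_by(+60°): θ ← 28° +60° = 88°
rotate_crank_by(-58°): θ ← 88° -58° = 30°
rotate_crank_by(+32°): θ ← 30° +32° = 62°
rotate_crank_by(+15°): θ ← 62° +15° = 77°
rotate_crank_by(-59°): θ ← 77° -59° = 18°
rotate_crank_by(+76°): θ ← 18° +76° = 94°
rotate_crank_by(-56°): θ ← 94° -56° = 38°
crank pin P = (r cos θ, r sin θ) = (46.492634, 36.324027)
h = r sin θ − e = 36.324027 − 18 = 18.324027
x = r cos θ + √(L² − h²) = 46.492634 + √(58081.0 − 335.7700) = 46.492634 + 240.302372 = 286.795007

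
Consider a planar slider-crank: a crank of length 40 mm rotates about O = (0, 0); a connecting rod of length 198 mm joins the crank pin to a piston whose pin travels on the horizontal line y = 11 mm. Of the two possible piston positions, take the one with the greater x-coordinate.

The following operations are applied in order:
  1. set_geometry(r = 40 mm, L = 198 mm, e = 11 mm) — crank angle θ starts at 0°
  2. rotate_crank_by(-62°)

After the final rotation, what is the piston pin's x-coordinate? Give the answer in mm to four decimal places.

set_geometry: r = 40 mm, L = 198 mm, e = 11 mm; θ ← 0°
rotate_crank_by(-62°): θ ← 0° -62° = -62°
crank pin P = (r cos θ, r sin θ) = (18.778863, -35.317904)
h = r sin θ − e = -35.317904 − 11 = -46.317904
x = r cos θ + √(L² − h²) = 18.778863 + √(39204.0 − 2145.3482) = 18.778863 + 192.506238 = 211.285101

211.2851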